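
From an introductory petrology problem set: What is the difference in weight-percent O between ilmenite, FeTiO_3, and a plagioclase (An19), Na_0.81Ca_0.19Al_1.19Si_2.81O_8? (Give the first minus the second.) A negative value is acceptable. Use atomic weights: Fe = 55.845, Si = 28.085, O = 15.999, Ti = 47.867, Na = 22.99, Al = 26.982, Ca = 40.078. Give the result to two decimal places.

-16.61 percentage points

First mineral: 47.997 g O in 151.709 g formula = 31.64 wt% O.
Second mineral: 127.992 g O in 265.256 g formula = 48.25 wt% O.
31.64% − 48.25% gives a difference of -16.61 percentage points.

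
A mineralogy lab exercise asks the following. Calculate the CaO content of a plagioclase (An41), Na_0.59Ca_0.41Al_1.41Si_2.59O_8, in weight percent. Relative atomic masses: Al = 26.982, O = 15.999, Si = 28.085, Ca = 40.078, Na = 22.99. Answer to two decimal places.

M(Na_0.59Ca_0.41Al_1.41Si_2.59O_8) = 268.773 g/mol; M(CaO) = 56.077 g/mol.
Moles CaO per formula unit = 0.41 Ca ÷ 1 = 0.4100.
CaO fraction = (0.4100 × 56.077) / 268.773 = 22.992/268.773 = 0.0855.

8.55 wt%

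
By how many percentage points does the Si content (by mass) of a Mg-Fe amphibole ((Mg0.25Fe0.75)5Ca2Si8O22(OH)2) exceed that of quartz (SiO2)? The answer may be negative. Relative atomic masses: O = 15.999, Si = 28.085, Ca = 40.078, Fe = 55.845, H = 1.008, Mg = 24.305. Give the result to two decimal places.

-22.60 percentage points

M((Mg0.25Fe0.75)5Ca2Si8O22(OH)2) = 930.628 g/mol, so wt% Si = 224.680/930.628 × 100 = 24.14%.
M(SiO2) = 60.083 g/mol, so wt% Si = 28.085/60.083 × 100 = 46.74%.
24.14 − 46.74 = -22.60 pp.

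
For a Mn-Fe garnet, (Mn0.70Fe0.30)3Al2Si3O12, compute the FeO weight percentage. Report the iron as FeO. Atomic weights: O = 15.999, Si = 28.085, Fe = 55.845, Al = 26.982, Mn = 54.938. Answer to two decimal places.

13.04 wt%

M((Mn0.70Fe0.30)3Al2Si3O12) = 495.837 g/mol; M(FeO) = 71.844 g/mol.
Moles FeO per formula unit = 0.90 Fe ÷ 1 = 0.9000.
FeO fraction = (0.9000 × 71.844) / 495.837 = 64.660/495.837 = 0.1304.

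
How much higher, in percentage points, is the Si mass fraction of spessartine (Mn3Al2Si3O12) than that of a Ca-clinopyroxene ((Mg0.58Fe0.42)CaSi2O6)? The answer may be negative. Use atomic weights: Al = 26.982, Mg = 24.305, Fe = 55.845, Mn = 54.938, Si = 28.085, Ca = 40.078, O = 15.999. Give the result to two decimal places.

-7.42 percentage points

M(Mn3Al2Si3O12) = 495.021 g/mol, so wt% Si = 84.255/495.021 × 100 = 17.02%.
M((Mg0.58Fe0.42)CaSi2O6) = 229.794 g/mol, so wt% Si = 56.170/229.794 × 100 = 24.44%.
17.02 − 24.44 = -7.42 pp.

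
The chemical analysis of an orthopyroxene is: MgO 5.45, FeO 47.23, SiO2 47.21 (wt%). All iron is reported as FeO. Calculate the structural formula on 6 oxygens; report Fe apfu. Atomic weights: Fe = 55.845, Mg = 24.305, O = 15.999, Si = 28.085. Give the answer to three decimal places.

1.668 Fe apfu

MgO: 5.45/40.304 = 0.13522 mol → 0.13522 mol Mg, 0.13522 mol O.
FeO: 47.23/71.844 = 0.65740 mol → 0.65740 mol Fe, 0.65740 mol O.
SiO2: 47.21/60.083 = 0.78575 mol → 0.78575 mol Si, 1.57150 mol O.
Total oxygen = 2.36412 mol. Normalization factor = 6/2.36412 = 2.53794.
Fe per 6 O = 0.65740 × 2.53794 = 1.668.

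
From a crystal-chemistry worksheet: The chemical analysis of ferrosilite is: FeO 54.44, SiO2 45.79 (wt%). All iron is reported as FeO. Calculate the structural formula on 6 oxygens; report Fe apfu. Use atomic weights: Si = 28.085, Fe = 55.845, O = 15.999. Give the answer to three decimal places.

FeO: 54.44/71.844 = 0.75775 mol → 0.75775 mol Fe, 0.75775 mol O.
SiO2: 45.79/60.083 = 0.76211 mol → 0.76211 mol Si, 1.52422 mol O.
Total oxygen = 2.28197 mol. Normalization factor = 6/2.28197 = 2.62931.
Fe per 6 O = 0.75775 × 2.62931 = 1.992.

1.992 Fe apfu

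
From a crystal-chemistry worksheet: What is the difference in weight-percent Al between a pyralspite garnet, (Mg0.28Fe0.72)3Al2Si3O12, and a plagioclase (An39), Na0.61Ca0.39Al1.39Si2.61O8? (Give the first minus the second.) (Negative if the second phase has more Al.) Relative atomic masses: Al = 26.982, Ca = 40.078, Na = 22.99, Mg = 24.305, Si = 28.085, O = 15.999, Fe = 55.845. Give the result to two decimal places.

M((Mg0.28Fe0.72)3Al2Si3O12) = 471.248 g/mol, so wt% Al = 53.964/471.248 × 100 = 11.45%.
M(Na0.61Ca0.39Al1.39Si2.61O8) = 268.453 g/mol, so wt% Al = 37.505/268.453 × 100 = 13.97%.
11.45 − 13.97 = -2.52 pp.

-2.52 percentage points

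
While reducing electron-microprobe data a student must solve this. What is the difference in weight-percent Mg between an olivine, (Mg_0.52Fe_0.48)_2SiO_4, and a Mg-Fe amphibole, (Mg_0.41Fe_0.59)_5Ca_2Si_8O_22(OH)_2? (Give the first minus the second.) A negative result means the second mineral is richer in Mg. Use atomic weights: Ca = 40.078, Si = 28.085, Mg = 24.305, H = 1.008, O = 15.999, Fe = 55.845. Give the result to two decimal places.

9.28 percentage points

Mg in (Mg_0.52Fe_0.48)_2SiO_4: molar mass 170.969 g/mol; 1.04×24.305 = 25.277 g → 14.78 wt%.
Mg in (Mg_0.41Fe_0.59)_5Ca_2Si_8O_22(OH)_2: molar mass 905.396 g/mol; 2.05×24.305 = 49.825 g → 5.50 wt%.
Difference = 14.78 − 5.50 = 9.28 percentage points.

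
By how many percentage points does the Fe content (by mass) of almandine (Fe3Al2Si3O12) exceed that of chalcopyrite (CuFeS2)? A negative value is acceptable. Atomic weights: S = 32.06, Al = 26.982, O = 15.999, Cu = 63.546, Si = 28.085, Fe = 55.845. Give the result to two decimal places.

M(Fe3Al2Si3O12) = 497.742 g/mol, so wt% Fe = 167.535/497.742 × 100 = 33.66%.
M(CuFeS2) = 183.511 g/mol, so wt% Fe = 55.845/183.511 × 100 = 30.43%.
33.66 − 30.43 = 3.23 pp.

3.23 percentage points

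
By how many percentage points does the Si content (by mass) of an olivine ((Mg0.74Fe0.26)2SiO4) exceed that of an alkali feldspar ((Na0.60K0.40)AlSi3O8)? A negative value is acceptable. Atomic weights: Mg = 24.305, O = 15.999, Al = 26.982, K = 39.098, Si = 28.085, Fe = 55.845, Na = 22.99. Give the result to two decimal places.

First mineral: 28.085 g Si in 157.092 g formula = 17.88 wt% Si.
Second mineral: 84.255 g Si in 268.662 g formula = 31.36 wt% Si.
17.88% − 31.36% gives a difference of -13.48 percentage points.

-13.48 percentage points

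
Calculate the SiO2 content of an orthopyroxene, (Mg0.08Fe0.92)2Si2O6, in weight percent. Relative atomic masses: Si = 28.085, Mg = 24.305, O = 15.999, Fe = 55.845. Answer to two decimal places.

Formula mass = 258.808 g/mol.
2 Si → 2.0000 mol SiO2 per formula unit; M(SiO2) = 60.083, so SiO2 mass = 120.166 g.
120.166/258.808 × 100 = 46.43 wt%.

46.43 wt%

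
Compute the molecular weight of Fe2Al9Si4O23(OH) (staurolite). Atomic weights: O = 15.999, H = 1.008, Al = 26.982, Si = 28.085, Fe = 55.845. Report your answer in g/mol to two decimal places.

The formula mass is the sum 2×55.845 + 9×26.982 + 4×28.085 + 24×15.999 + 1×1.008.

851.85 g/mol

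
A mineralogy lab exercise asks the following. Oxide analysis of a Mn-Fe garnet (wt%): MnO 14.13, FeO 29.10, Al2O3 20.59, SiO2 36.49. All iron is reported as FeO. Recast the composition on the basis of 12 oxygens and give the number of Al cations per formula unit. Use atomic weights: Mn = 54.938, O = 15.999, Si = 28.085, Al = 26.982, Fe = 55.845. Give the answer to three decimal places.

MnO (M=70.937): mol = 0.19919; Mn = 0.19919, O = 0.19919.
FeO (M=71.844): mol = 0.40504; Fe = 0.40504, O = 0.40504.
Al2O3 (M=101.961): mol = 0.20194; Al = 0.40388, O = 0.60582.
SiO2 (M=60.083): mol = 0.60733; Si = 0.60733, O = 1.21466.
ΣO = 2.42471; factor = 12/ΣO = 4.94905.
Al apfu = 0.40388 × 4.94905 = 1.999.

1.999 Al apfu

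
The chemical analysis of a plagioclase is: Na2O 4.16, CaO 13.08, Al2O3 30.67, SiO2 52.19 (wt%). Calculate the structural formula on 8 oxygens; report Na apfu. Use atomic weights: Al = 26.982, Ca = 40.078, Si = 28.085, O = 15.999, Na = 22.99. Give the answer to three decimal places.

0.365 Na apfu

4.16 wt% Na2O ÷ 61.979 g/mol = 0.06712 mol, giving 0.13424 Na and 0.06712 O.
13.08 wt% CaO ÷ 56.077 g/mol = 0.23325 mol, giving 0.23325 Ca and 0.23325 O.
30.67 wt% Al2O3 ÷ 101.961 g/mol = 0.30080 mol, giving 0.60160 Al and 0.90240 O.
52.19 wt% SiO2 ÷ 60.083 g/mol = 0.86863 mol, giving 0.86863 Si and 1.73726 O.
Oxygen sums to 2.94003; scaling by 8/2.94003 = 2.72106 puts the formula on 8 O.
Na: 0.13424 × 2.72106 = 0.365 atoms per formula unit.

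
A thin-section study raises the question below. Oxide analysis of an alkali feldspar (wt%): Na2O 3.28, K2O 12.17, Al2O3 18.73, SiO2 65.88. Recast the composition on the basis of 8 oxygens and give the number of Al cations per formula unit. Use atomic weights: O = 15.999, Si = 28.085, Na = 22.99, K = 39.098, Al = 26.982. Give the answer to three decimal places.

1.004 Al apfu

3.28 wt% Na2O ÷ 61.979 g/mol = 0.05292 mol, giving 0.10584 Na and 0.05292 O.
12.17 wt% K2O ÷ 94.195 g/mol = 0.12920 mol, giving 0.25840 K and 0.12920 O.
18.73 wt% Al2O3 ÷ 101.961 g/mol = 0.18370 mol, giving 0.36740 Al and 0.55110 O.
65.88 wt% SiO2 ÷ 60.083 g/mol = 1.09648 mol, giving 1.09648 Si and 2.19296 O.
Oxygen sums to 2.92618; scaling by 8/2.92618 = 2.73394 puts the formula on 8 O.
Al: 0.36740 × 2.73394 = 1.004 atoms per formula unit.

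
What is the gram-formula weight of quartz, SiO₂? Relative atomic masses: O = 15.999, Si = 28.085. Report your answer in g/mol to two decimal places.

60.08 g/mol

The formula mass is the sum 1·28.085 + 2·15.999.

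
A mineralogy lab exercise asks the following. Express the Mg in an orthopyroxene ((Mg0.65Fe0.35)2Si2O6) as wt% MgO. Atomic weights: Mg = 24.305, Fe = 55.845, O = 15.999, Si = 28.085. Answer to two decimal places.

Formula mass = 222.852 g/mol.
1.30 Mg → 1.3000 mol MgO per formula unit; M(MgO) = 40.304, so MgO mass = 52.395 g.
52.395/222.852 × 100 = 23.51 wt%.

23.51 wt%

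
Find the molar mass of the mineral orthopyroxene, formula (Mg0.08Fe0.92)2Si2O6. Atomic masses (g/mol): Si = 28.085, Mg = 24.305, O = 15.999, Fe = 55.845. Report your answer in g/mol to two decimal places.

The formula mass is the sum 0.16×24.305 + 1.84×55.845 + 2×28.085 + 6×15.999.

258.81 g/mol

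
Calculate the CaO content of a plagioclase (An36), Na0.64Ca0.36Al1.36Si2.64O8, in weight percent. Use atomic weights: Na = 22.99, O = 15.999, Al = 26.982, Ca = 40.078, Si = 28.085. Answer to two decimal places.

7.53 wt%

Formula mass = 267.974 g/mol.
0.36 Ca → 0.3600 mol CaO per formula unit; M(CaO) = 56.077, so CaO mass = 20.188 g.
20.188/267.974 × 100 = 7.53 wt%.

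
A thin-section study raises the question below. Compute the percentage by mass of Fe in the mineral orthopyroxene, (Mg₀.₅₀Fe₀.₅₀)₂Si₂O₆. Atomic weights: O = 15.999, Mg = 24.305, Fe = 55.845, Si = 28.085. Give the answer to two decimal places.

M((Mg₀.₅₀Fe₀.₅₀)₂Si₂O₆) = 232.314 g/mol.
Fe contributes 1 × 55.845 = 55.845 g per mole.
55.845/232.314 = 0.2404 → 24.04%.

24.04 wt%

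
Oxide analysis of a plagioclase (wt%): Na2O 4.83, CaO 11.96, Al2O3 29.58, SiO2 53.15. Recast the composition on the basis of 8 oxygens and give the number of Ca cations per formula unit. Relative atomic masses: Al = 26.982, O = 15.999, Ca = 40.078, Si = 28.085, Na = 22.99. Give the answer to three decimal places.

0.582 Ca apfu

Na2O (M=61.979): mol = 0.07793; Na = 0.15586, O = 0.07793.
CaO (M=56.077): mol = 0.21328; Ca = 0.21328, O = 0.21328.
Al2O3 (M=101.961): mol = 0.29011; Al = 0.58022, O = 0.87033.
SiO2 (M=60.083): mol = 0.88461; Si = 0.88461, O = 1.76922.
ΣO = 2.93076; factor = 8/ΣO = 2.72967.
Ca apfu = 0.21328 × 2.72967 = 0.582.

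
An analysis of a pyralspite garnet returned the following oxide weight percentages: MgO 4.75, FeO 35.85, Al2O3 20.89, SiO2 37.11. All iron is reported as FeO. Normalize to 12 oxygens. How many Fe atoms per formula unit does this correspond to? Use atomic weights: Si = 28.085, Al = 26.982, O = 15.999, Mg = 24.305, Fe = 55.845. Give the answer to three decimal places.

MgO (M=40.304): mol = 0.11785; Mg = 0.11785, O = 0.11785.
FeO (M=71.844): mol = 0.49900; Fe = 0.49900, O = 0.49900.
Al2O3 (M=101.961): mol = 0.20488; Al = 0.40976, O = 0.61464.
SiO2 (M=60.083): mol = 0.61765; Si = 0.61765, O = 1.23530.
ΣO = 2.46679; factor = 12/ΣO = 4.86462.
Fe apfu = 0.49900 × 4.86462 = 2.427.

2.427 Fe apfu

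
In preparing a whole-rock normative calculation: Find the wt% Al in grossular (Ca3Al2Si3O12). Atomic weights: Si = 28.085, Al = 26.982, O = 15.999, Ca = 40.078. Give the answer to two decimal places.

M(Ca3Al2Si3O12) = 450.441 g/mol.
Al contributes 2 × 26.982 = 53.964 g per mole.
53.964/450.441 = 0.1198 → 11.98%.

11.98 weight percent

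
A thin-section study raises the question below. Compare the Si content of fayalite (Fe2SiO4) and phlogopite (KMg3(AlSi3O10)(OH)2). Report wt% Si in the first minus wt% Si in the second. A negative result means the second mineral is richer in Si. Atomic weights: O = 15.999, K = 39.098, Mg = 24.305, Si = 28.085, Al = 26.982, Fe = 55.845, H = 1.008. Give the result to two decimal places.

-6.41 percentage points

First mineral: 28.085 g Si in 203.771 g formula = 13.78 wt% Si.
Second mineral: 84.255 g Si in 417.254 g formula = 20.19 wt% Si.
13.78% − 20.19% gives a difference of -6.41 percentage points.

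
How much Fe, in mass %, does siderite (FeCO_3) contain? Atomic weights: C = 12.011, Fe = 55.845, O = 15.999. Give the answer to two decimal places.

Formula mass = 1×55.845 + 1×12.011 + 3×15.999 = 115.853 g/mol, of which 55.845 g is Fe.
So Fe makes up 55.845/115.853 = 0.4820 of the mass, i.e. 48.20%.

48.20 mass %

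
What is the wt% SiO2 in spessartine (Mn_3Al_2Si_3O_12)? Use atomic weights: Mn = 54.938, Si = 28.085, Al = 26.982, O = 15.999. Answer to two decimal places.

36.41 wt%

Molar mass of Mn_3Al_2Si_3O_12 = 3×54.938 + 2×26.982 + 3×28.085 + 12×15.999 = 495.021 g/mol.
Each formula unit contains 3 Si, equivalent to 3/1 = 3.0000 mol SiO2.
M(SiO2) = 1×28.085 + 2×15.999 = 60.083 g/mol.
Mass of SiO2 per formula unit = 3.0000 × 60.083 = 180.249 g.
SiO2 wt% = 180.249 / 495.021 × 100 = 36.41%.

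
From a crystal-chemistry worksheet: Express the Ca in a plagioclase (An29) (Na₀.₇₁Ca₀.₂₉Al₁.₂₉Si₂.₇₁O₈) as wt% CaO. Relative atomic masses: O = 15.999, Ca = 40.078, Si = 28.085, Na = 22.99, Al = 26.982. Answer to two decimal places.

6.09 wt%

M(Na₀.₇₁Ca₀.₂₉Al₁.₂₉Si₂.₇₁O₈) = 266.855 g/mol; M(CaO) = 56.077 g/mol.
Moles CaO per formula unit = 0.29 Ca ÷ 1 = 0.2900.
CaO fraction = (0.2900 × 56.077) / 266.855 = 16.262/266.855 = 0.0609.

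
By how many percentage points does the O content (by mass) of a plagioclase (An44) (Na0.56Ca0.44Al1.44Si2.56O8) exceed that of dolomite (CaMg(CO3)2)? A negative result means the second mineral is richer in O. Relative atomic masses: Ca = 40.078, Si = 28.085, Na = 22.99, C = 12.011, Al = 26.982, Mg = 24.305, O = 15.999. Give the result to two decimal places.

M(Na0.56Ca0.44Al1.44Si2.56O8) = 269.252 g/mol, so wt% O = 127.992/269.252 × 100 = 47.54%.
M(CaMg(CO3)2) = 184.399 g/mol, so wt% O = 95.994/184.399 × 100 = 52.06%.
47.54 − 52.06 = -4.52 pp.

-4.52 percentage points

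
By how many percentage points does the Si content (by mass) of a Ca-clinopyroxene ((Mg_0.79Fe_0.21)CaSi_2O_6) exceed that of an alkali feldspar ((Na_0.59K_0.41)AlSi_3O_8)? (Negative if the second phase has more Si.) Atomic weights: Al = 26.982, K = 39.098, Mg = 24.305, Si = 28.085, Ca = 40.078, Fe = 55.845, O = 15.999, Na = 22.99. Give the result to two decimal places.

First mineral: 56.170 g Si in 223.170 g formula = 25.17 wt% Si.
Second mineral: 84.255 g Si in 268.823 g formula = 31.34 wt% Si.
25.17% − 31.34% gives a difference of -6.17 percentage points.

-6.17 percentage points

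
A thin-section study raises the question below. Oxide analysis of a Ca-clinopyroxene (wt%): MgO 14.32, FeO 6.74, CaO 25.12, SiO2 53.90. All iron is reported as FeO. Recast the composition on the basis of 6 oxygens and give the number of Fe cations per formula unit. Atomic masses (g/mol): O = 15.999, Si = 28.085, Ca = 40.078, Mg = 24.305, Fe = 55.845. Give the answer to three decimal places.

MgO (M=40.304): mol = 0.35530; Mg = 0.35530, O = 0.35530.
FeO (M=71.844): mol = 0.09381; Fe = 0.09381, O = 0.09381.
CaO (M=56.077): mol = 0.44796; Ca = 0.44796, O = 0.44796.
SiO2 (M=60.083): mol = 0.89709; Si = 0.89709, O = 1.79418.
ΣO = 2.69125; factor = 6/ΣO = 2.22945.
Fe apfu = 0.09381 × 2.22945 = 0.209.

0.209 Fe apfu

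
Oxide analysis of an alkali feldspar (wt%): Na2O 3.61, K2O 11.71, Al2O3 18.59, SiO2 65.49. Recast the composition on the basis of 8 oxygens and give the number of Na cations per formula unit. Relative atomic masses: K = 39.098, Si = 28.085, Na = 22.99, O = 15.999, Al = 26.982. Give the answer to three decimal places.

3.61 wt% Na2O ÷ 61.979 g/mol = 0.05825 mol, giving 0.11650 Na and 0.05825 O.
11.71 wt% K2O ÷ 94.195 g/mol = 0.12432 mol, giving 0.24864 K and 0.12432 O.
18.59 wt% Al2O3 ÷ 101.961 g/mol = 0.18232 mol, giving 0.36464 Al and 0.54696 O.
65.49 wt% SiO2 ÷ 60.083 g/mol = 1.08999 mol, giving 1.08999 Si and 2.17998 O.
Oxygen sums to 2.90951; scaling by 8/2.90951 = 2.74960 puts the formula on 8 O.
Na: 0.11650 × 2.74960 = 0.320 atoms per formula unit.

0.320 Na apfu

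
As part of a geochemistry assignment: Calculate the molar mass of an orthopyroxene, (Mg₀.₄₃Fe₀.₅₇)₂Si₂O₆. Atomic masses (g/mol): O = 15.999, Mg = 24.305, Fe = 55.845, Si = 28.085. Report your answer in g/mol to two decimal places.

Mg: 0.86 × 24.305 = 20.9023
Fe: 1.14 × 55.845 = 63.6633
Si: 2 × 28.085 = 56.1700
O: 6 × 15.999 = 95.9940
Summing the contributions gives the formula mass.

236.73 g/mol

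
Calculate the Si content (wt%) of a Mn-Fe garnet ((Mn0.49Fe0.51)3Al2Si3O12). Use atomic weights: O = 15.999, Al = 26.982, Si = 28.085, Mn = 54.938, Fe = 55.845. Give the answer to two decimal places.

Molar mass of (Mn0.49Fe0.51)3Al2Si3O12: 1.47×54.938 + 1.53×55.845 + 2×26.982 + 3×28.085 + 12×15.999 = 496.409 g/mol.
Mass of Si per formula unit: 3 × 28.085 = 84.255 g.
Weight fraction Si = 84.255 / 496.409 = 0.1697.

16.97 wt%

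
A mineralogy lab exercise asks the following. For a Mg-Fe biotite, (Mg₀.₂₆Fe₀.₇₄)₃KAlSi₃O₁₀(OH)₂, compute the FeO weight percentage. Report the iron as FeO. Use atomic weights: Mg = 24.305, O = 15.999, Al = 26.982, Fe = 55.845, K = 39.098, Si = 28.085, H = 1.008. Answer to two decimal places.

32.73 wt%

Molar mass of (Mg₀.₂₆Fe₀.₇₄)₃KAlSi₃O₁₀(OH)₂ = 0.78*24.305 + 2.22*55.845 + 1*39.098 + 1*26.982 + 3*28.085 + 12*15.999 + 2*1.008 = 487.273 g/mol.
Each formula unit contains 2.22 Fe, equivalent to 2.22/1 = 2.2200 mol FeO.
M(FeO) = 1×55.845 + 1×15.999 = 71.844 g/mol.
Mass of FeO per formula unit = 2.2200 × 71.844 = 159.494 g.
FeO wt% = 159.494 / 487.273 × 100 = 32.73%.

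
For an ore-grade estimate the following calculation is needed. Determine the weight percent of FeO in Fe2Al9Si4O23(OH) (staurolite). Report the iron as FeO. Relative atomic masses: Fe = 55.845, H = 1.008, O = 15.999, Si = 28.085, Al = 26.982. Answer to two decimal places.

16.87 wt%

Molar mass of Fe2Al9Si4O23(OH) = 2*55.845 + 9*26.982 + 4*28.085 + 24*15.999 + 1*1.008 = 851.852 g/mol.
Each formula unit contains 2 Fe, equivalent to 2/1 = 2.0000 mol FeO.
M(FeO) = 1×55.845 + 1×15.999 = 71.844 g/mol.
Mass of FeO per formula unit = 2.0000 × 71.844 = 143.688 g.
FeO wt% = 143.688 / 851.852 × 100 = 16.87%.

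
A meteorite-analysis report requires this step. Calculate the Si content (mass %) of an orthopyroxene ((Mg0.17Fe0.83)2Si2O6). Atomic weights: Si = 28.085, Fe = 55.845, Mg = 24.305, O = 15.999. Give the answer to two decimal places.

22.19 mass %

Formula mass = 0.34×24.305 + 1.66×55.845 + 2×28.085 + 6×15.999 = 253.130 g/mol, of which 56.170 g is Si.
So Si makes up 56.170/253.130 = 0.2219 of the mass, i.e. 22.19%.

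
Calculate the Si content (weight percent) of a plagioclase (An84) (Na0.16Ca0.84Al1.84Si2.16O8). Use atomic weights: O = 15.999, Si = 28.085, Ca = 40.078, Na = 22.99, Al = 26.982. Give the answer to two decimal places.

Molar mass of Na0.16Ca0.84Al1.84Si2.16O8: 0.16·22.99 + 0.84·40.078 + 1.84·26.982 + 2.16·28.085 + 8·15.999 = 275.646 g/mol.
Mass of Si per formula unit: 2.16 × 28.085 = 60.664 g.
Weight fraction Si = 60.664 / 275.646 = 0.2201.

22.01 weight percent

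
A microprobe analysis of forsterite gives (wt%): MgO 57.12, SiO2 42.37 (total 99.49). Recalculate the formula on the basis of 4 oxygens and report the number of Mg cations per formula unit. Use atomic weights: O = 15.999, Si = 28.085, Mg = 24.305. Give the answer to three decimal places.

2.005 Mg apfu

MgO (M=40.304): mol = 1.41723; Mg = 1.41723, O = 1.41723.
SiO2 (M=60.083): mol = 0.70519; Si = 0.70519, O = 1.41038.
ΣO = 2.82761; factor = 4/ΣO = 1.41462.
Mg apfu = 1.41723 × 1.41462 = 2.005.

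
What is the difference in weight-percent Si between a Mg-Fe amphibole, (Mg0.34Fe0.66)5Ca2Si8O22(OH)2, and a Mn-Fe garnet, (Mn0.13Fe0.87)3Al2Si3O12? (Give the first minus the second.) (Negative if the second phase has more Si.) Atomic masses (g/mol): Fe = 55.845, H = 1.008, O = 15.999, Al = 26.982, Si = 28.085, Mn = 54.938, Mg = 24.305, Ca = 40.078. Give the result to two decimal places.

7.58 percentage points

M((Mg0.34Fe0.66)5Ca2Si8O22(OH)2) = 916.435 g/mol, so wt% Si = 224.680/916.435 × 100 = 24.52%.
M((Mn0.13Fe0.87)3Al2Si3O12) = 497.388 g/mol, so wt% Si = 84.255/497.388 × 100 = 16.94%.
24.52 − 16.94 = 7.58 pp.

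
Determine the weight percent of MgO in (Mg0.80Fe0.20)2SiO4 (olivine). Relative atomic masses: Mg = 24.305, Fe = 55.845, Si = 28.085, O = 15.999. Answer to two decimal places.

Molar mass of (Mg0.80Fe0.20)2SiO4 = 1.60*24.305 + 0.40*55.845 + 1*28.085 + 4*15.999 = 153.307 g/mol.
Each formula unit contains 1.60 Mg, equivalent to 1.60/1 = 1.6000 mol MgO.
M(MgO) = 1×24.305 + 1×15.999 = 40.304 g/mol.
Mass of MgO per formula unit = 1.6000 × 40.304 = 64.486 g.
MgO wt% = 64.486 / 153.307 × 100 = 42.06%.

42.06 wt%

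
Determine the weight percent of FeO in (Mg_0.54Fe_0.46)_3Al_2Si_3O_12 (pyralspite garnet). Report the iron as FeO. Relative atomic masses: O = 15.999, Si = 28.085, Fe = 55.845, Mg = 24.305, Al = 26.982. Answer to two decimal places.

22.20 wt%

Formula mass = 446.647 g/mol.
1.38 Fe → 1.3800 mol FeO per formula unit; M(FeO) = 71.844, so FeO mass = 99.145 g.
99.145/446.647 × 100 = 22.20 wt%.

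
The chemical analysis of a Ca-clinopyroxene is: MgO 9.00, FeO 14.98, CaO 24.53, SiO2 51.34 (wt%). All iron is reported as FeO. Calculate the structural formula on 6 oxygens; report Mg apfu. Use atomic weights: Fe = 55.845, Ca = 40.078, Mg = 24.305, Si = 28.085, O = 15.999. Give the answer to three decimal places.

0.520 Mg apfu

9.00 wt% MgO ÷ 40.304 g/mol = 0.22330 mol, giving 0.22330 Mg and 0.22330 O.
14.98 wt% FeO ÷ 71.844 g/mol = 0.20851 mol, giving 0.20851 Fe and 0.20851 O.
24.53 wt% CaO ÷ 56.077 g/mol = 0.43743 mol, giving 0.43743 Ca and 0.43743 O.
51.34 wt% SiO2 ÷ 60.083 g/mol = 0.85448 mol, giving 0.85448 Si and 1.70896 O.
Oxygen sums to 2.57820; scaling by 6/2.57820 = 2.32721 puts the formula on 6 O.
Mg: 0.22330 × 2.32721 = 0.520 atoms per formula unit.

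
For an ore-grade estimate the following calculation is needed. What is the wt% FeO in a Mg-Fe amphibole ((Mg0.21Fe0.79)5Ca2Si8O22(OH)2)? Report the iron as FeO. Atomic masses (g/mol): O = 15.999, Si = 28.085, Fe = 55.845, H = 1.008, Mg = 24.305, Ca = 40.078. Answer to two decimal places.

30.29 wt%

Molar mass of (Mg0.21Fe0.79)5Ca2Si8O22(OH)2 = 1.05·24.305 + 3.95·55.845 + 2·40.078 + 8·28.085 + 24·15.999 + 2·1.008 = 936.936 g/mol.
Each formula unit contains 3.95 Fe, equivalent to 3.95/1 = 3.9500 mol FeO.
M(FeO) = 1×55.845 + 1×15.999 = 71.844 g/mol.
Mass of FeO per formula unit = 3.9500 × 71.844 = 283.784 g.
FeO wt% = 283.784 / 936.936 × 100 = 30.29%.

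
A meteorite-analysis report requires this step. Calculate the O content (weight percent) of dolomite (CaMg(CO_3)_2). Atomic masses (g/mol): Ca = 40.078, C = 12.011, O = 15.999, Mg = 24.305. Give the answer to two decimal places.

52.06 weight percent

M(CaMg(CO_3)_2) = 184.399 g/mol.
O contributes 6 × 15.999 = 95.994 g per mole.
95.994/184.399 = 0.5206 → 52.06%.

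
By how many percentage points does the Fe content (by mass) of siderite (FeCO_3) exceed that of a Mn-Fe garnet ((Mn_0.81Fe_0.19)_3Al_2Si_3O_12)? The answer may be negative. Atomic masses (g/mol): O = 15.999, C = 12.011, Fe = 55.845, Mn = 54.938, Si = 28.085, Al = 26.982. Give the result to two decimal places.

First mineral: 55.845 g Fe in 115.853 g formula = 48.20 wt% Fe.
Second mineral: 31.832 g Fe in 495.538 g formula = 6.42 wt% Fe.
48.20% − 6.42% gives a difference of 41.78 percentage points.

41.78 percentage points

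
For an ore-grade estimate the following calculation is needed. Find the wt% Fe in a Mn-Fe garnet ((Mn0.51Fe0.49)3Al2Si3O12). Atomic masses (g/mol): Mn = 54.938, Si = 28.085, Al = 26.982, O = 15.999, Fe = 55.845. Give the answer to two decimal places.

Formula mass = 1.53*54.938 + 1.47*55.845 + 2*26.982 + 3*28.085 + 12*15.999 = 496.354 g/mol, of which 82.092 g is Fe.
So Fe makes up 82.092/496.354 = 0.1654 of the mass, i.e. 16.54%.

16.54 mass %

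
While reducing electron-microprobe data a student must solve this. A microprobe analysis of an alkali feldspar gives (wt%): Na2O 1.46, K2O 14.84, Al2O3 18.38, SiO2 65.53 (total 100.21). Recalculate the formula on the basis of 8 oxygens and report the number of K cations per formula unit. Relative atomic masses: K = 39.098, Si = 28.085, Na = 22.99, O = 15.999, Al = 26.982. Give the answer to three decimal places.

Na2O: 1.46/61.979 = 0.02356 mol → 0.04712 mol Na, 0.02356 mol O.
K2O: 14.84/94.195 = 0.15755 mol → 0.31510 mol K, 0.15755 mol O.
Al2O3: 18.38/101.961 = 0.18027 mol → 0.36054 mol Al, 0.54081 mol O.
SiO2: 65.53/60.083 = 1.09066 mol → 1.09066 mol Si, 2.18132 mol O.
Total oxygen = 2.90324 mol. Normalization factor = 8/2.90324 = 2.75554.
K per 8 O = 0.31510 × 2.75554 = 0.868.

0.868 K apfu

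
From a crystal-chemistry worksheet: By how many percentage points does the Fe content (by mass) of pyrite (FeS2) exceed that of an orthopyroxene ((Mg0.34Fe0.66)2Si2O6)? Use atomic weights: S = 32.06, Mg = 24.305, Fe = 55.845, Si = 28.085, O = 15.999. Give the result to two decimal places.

Fe in FeS2: molar mass 119.965 g/mol; 1×55.845 = 55.845 g → 46.55 wt%.
Fe in (Mg0.34Fe0.66)2Si2O6: molar mass 242.407 g/mol; 1.32×55.845 = 73.715 g → 30.41 wt%.
Difference = 46.55 − 30.41 = 16.14 percentage points.

16.14 percentage points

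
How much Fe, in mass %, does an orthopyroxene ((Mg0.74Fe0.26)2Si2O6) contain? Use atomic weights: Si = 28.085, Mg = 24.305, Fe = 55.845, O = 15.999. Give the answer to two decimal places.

13.37 mass %

M((Mg0.74Fe0.26)2Si2O6) = 217.175 g/mol.
Fe contributes 0.52 × 55.845 = 29.039 g per mole.
29.039/217.175 = 0.1337 → 13.37%.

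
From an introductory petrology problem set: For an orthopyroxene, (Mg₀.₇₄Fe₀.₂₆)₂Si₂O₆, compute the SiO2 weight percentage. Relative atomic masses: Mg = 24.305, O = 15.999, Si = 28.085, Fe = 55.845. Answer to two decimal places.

55.33 wt%

Molar mass of (Mg₀.₇₄Fe₀.₂₆)₂Si₂O₆ = 1.48*24.305 + 0.52*55.845 + 2*28.085 + 6*15.999 = 217.175 g/mol.
Each formula unit contains 2 Si, equivalent to 2/1 = 2.0000 mol SiO2.
M(SiO2) = 1×28.085 + 2×15.999 = 60.083 g/mol.
Mass of SiO2 per formula unit = 2.0000 × 60.083 = 120.166 g.
SiO2 wt% = 120.166 / 217.175 × 100 = 55.33%.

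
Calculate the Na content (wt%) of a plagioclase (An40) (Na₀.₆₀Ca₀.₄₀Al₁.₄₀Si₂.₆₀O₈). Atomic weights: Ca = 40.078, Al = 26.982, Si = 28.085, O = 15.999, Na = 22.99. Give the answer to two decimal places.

5.14 wt%

M(Na₀.₆₀Ca₀.₄₀Al₁.₄₀Si₂.₆₀O₈) = 268.613 g/mol.
Na contributes 0.60 × 22.99 = 13.794 g per mole.
13.794/268.613 = 0.0514 → 5.14%.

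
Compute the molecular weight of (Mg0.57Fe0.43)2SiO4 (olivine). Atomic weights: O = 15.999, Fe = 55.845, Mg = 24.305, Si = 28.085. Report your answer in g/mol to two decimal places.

Mg: 1.14 × 24.305 = 27.7077
Fe: 0.86 × 55.845 = 48.0267
Si: 1 × 28.085 = 28.0850
O: 4 × 15.999 = 63.9960
Summing the contributions gives the formula mass.

167.82 g/mol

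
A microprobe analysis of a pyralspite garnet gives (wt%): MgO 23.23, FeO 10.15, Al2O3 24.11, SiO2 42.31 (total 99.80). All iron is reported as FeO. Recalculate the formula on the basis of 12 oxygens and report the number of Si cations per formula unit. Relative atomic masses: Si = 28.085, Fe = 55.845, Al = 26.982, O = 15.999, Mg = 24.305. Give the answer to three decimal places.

MgO: 23.23/40.304 = 0.57637 mol → 0.57637 mol Mg, 0.57637 mol O.
FeO: 10.15/71.844 = 0.14128 mol → 0.14128 mol Fe, 0.14128 mol O.
Al2O3: 24.11/101.961 = 0.23646 mol → 0.47292 mol Al, 0.70938 mol O.
SiO2: 42.31/60.083 = 0.70419 mol → 0.70419 mol Si, 1.40838 mol O.
Total oxygen = 2.83541 mol. Normalization factor = 12/2.83541 = 4.23219.
Si per 12 O = 0.70419 × 4.23219 = 2.980.

2.980 Si apfu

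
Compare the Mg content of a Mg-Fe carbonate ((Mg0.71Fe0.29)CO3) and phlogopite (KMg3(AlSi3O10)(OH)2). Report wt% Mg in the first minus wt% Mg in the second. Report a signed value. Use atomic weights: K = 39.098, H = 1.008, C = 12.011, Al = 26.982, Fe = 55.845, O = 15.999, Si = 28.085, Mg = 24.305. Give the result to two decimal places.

0.99 percentage points

First mineral: 17.257 g Mg in 93.460 g formula = 18.46 wt% Mg.
Second mineral: 72.915 g Mg in 417.254 g formula = 17.47 wt% Mg.
18.46% − 17.47% gives a difference of 0.99 percentage points.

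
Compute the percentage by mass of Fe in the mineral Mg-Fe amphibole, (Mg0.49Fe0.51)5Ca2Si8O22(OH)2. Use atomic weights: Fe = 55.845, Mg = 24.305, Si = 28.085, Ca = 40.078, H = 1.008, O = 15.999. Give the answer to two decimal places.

Formula mass = 2.45*24.305 + 2.55*55.845 + 2*40.078 + 8*28.085 + 24*15.999 + 2*1.008 = 892.780 g/mol, of which 142.405 g is Fe.
So Fe makes up 142.405/892.780 = 0.1595 of the mass, i.e. 15.95%.

15.95 mass %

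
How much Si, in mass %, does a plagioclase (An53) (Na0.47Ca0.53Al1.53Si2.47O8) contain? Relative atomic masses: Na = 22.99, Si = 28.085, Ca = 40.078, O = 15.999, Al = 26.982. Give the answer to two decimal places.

25.63 mass %

Formula mass = 0.47×22.99 + 0.53×40.078 + 1.53×26.982 + 2.47×28.085 + 8×15.999 = 270.691 g/mol, of which 69.370 g is Si.
So Si makes up 69.370/270.691 = 0.2563 of the mass, i.e. 25.63%.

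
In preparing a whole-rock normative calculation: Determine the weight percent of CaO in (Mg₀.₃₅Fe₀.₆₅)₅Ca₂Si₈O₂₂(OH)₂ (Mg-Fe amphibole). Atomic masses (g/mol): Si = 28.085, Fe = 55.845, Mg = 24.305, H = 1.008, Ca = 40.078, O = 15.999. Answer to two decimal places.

Molar mass of (Mg₀.₃₅Fe₀.₆₅)₅Ca₂Si₈O₂₂(OH)₂ = 1.75×24.305 + 3.25×55.845 + 2×40.078 + 8×28.085 + 24×15.999 + 2×1.008 = 914.858 g/mol.
Each formula unit contains 2 Ca, equivalent to 2/1 = 2.0000 mol CaO.
M(CaO) = 1×40.078 + 1×15.999 = 56.077 g/mol.
Mass of CaO per formula unit = 2.0000 × 56.077 = 112.154 g.
CaO wt% = 112.154 / 914.858 × 100 = 12.26%.

12.26 wt%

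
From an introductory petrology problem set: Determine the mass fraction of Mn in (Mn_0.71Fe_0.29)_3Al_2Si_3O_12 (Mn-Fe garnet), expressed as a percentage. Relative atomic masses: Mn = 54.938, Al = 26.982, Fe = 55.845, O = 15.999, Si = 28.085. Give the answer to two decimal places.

23.60 weight percent

Formula mass = 2.13·54.938 + 0.87·55.845 + 2·26.982 + 3·28.085 + 12·15.999 = 495.810 g/mol, of which 117.018 g is Mn.
So Mn makes up 117.018/495.810 = 0.2360 of the mass, i.e. 23.60%.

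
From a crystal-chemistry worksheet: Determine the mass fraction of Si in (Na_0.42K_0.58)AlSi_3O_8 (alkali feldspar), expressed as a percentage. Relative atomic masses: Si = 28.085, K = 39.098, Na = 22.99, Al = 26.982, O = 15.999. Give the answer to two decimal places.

31.03 mass %

Molar mass of (Na_0.42K_0.58)AlSi_3O_8: 0.42·22.99 + 0.58·39.098 + 1·26.982 + 3·28.085 + 8·15.999 = 271.562 g/mol.
Mass of Si per formula unit: 3 × 28.085 = 84.255 g.
Weight fraction Si = 84.255 / 271.562 = 0.3103.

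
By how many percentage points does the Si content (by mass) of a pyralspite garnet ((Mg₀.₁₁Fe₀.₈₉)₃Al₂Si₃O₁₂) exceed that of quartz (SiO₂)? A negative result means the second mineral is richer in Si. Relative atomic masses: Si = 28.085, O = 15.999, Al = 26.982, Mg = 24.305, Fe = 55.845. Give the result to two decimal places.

First mineral: 84.255 g Si in 487.334 g formula = 17.29 wt% Si.
Second mineral: 28.085 g Si in 60.083 g formula = 46.74 wt% Si.
17.29% − 46.74% gives a difference of -29.45 percentage points.

-29.45 percentage points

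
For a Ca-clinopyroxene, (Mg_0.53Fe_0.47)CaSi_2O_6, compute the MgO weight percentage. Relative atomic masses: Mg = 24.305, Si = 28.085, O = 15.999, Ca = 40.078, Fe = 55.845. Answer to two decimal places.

9.23 wt%

M((Mg_0.53Fe_0.47)CaSi_2O_6) = 231.371 g/mol; M(MgO) = 40.304 g/mol.
Moles MgO per formula unit = 0.53 Mg ÷ 1 = 0.5300.
MgO fraction = (0.5300 × 40.304) / 231.371 = 21.361/231.371 = 0.0923.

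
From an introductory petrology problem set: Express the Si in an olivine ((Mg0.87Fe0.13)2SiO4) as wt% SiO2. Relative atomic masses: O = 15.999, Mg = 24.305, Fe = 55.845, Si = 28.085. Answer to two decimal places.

Formula mass = 148.891 g/mol.
1 Si → 1.0000 mol SiO2 per formula unit; M(SiO2) = 60.083, so SiO2 mass = 60.083 g.
60.083/148.891 × 100 = 40.35 wt%.

40.35 wt%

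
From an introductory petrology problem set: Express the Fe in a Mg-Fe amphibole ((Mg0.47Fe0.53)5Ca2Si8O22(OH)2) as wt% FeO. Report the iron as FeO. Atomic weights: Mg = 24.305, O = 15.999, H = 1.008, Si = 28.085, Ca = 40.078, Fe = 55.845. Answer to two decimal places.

Formula mass = 895.934 g/mol.
2.65 Fe → 2.6500 mol FeO per formula unit; M(FeO) = 71.844, so FeO mass = 190.387 g.
190.387/895.934 × 100 = 21.25 wt%.

21.25 wt%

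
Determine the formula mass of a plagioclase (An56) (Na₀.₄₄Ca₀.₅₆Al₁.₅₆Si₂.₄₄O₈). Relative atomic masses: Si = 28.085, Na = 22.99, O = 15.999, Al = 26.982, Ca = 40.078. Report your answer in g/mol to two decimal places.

M = 0.44(22.99) + 0.56(40.078) + 1.56(26.982) + 2.44(28.085) + 8(15.999)

271.17 g/mol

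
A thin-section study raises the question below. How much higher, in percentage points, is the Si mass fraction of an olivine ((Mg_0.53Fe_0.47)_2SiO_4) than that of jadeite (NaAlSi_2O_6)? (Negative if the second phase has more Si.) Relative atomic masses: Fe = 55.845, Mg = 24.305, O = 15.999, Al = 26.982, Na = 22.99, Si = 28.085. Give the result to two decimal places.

Si in (Mg_0.53Fe_0.47)_2SiO_4: molar mass 170.339 g/mol; 1×28.085 = 28.085 g → 16.49 wt%.
Si in NaAlSi_2O_6: molar mass 202.136 g/mol; 2×28.085 = 56.170 g → 27.79 wt%.
Difference = 16.49 − 27.79 = -11.30 percentage points.

-11.30 percentage points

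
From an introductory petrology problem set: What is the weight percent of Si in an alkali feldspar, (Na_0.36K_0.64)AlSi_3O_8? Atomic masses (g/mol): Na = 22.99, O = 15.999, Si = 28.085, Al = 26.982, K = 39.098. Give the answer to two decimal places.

Formula mass = 0.36·22.99 + 0.64·39.098 + 1·26.982 + 3·28.085 + 8·15.999 = 272.528 g/mol, of which 84.255 g is Si.
So Si makes up 84.255/272.528 = 0.3092 of the mass, i.e. 30.92%.

30.92 wt%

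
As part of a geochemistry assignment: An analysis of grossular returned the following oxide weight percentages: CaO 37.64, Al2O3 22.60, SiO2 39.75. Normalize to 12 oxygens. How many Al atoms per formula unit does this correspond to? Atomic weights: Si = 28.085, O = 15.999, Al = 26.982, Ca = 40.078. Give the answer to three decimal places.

CaO: 37.64/56.077 = 0.67122 mol → 0.67122 mol Ca, 0.67122 mol O.
Al2O3: 22.60/101.961 = 0.22165 mol → 0.44330 mol Al, 0.66495 mol O.
SiO2: 39.75/60.083 = 0.66158 mol → 0.66158 mol Si, 1.32316 mol O.
Total oxygen = 2.65933 mol. Normalization factor = 12/2.65933 = 4.51241.
Al per 12 O = 0.44330 × 4.51241 = 2.000.

2.000 Al apfu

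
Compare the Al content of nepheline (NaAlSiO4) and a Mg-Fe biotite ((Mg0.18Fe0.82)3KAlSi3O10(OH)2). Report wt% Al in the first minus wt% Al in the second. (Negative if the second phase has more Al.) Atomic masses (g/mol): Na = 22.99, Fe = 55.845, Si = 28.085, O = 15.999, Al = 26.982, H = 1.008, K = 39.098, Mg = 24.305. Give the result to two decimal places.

Al in NaAlSiO4: molar mass 142.053 g/mol; 1×26.982 = 26.982 g → 18.99 wt%.
Al in (Mg0.18Fe0.82)3KAlSi3O10(OH)2: molar mass 494.842 g/mol; 1×26.982 = 26.982 g → 5.45 wt%.
Difference = 18.99 − 5.45 = 13.54 percentage points.

13.54 percentage points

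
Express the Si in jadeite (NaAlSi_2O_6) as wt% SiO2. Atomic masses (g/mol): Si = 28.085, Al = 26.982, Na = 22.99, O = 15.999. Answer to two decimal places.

Molar mass of NaAlSi_2O_6 = 1×22.99 + 1×26.982 + 2×28.085 + 6×15.999 = 202.136 g/mol.
Each formula unit contains 2 Si, equivalent to 2/1 = 2.0000 mol SiO2.
M(SiO2) = 1×28.085 + 2×15.999 = 60.083 g/mol.
Mass of SiO2 per formula unit = 2.0000 × 60.083 = 120.166 g.
SiO2 wt% = 120.166 / 202.136 × 100 = 59.45%.

59.45 wt%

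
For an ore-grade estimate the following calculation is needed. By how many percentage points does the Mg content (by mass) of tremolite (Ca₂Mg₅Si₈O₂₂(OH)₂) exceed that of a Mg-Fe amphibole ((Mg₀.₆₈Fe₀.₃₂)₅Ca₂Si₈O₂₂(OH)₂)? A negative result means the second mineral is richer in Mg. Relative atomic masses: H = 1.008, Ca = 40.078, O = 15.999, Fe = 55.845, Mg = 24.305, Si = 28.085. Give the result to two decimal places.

5.38 percentage points

M(Ca₂Mg₅Si₈O₂₂(OH)₂) = 812.353 g/mol, so wt% Mg = 121.525/812.353 × 100 = 14.96%.
M((Mg₀.₆₈Fe₀.₃₂)₅Ca₂Si₈O₂₂(OH)₂) = 862.817 g/mol, so wt% Mg = 82.637/862.817 × 100 = 9.58%.
14.96 − 9.58 = 5.38 pp.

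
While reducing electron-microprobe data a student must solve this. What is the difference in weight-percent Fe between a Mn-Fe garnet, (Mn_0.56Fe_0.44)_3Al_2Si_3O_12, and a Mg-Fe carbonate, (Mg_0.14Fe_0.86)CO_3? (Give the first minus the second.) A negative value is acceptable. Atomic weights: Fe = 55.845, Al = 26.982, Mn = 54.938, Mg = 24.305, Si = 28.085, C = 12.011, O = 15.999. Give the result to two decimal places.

M((Mn_0.56Fe_0.44)_3Al_2Si_3O_12) = 496.218 g/mol, so wt% Fe = 73.715/496.218 × 100 = 14.86%.
M((Mg_0.14Fe_0.86)CO_3) = 111.437 g/mol, so wt% Fe = 48.027/111.437 × 100 = 43.10%.
14.86 − 43.10 = -28.24 pp.

-28.24 percentage points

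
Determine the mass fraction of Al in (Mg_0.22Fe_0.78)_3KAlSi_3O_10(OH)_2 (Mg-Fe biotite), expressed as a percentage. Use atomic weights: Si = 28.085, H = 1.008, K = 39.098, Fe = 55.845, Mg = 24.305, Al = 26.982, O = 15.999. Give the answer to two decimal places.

5.49 wt%

Molar mass of (Mg_0.22Fe_0.78)_3KAlSi_3O_10(OH)_2: 0.66×24.305 + 2.34×55.845 + 1×39.098 + 1×26.982 + 3×28.085 + 12×15.999 + 2×1.008 = 491.058 g/mol.
Mass of Al per formula unit: 1 × 26.982 = 26.982 g.
Weight fraction Al = 26.982 / 491.058 = 0.0549.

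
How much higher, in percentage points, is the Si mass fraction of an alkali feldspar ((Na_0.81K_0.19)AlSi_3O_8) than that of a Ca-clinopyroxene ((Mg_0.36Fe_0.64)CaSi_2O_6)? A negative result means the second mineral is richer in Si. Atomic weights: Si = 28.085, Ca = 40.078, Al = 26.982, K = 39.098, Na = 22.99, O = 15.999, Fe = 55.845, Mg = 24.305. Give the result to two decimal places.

M((Na_0.81K_0.19)AlSi_3O_8) = 265.280 g/mol, so wt% Si = 84.255/265.280 × 100 = 31.76%.
M((Mg_0.36Fe_0.64)CaSi_2O_6) = 236.733 g/mol, so wt% Si = 56.170/236.733 × 100 = 23.73%.
31.76 − 23.73 = 8.03 pp.

8.03 percentage points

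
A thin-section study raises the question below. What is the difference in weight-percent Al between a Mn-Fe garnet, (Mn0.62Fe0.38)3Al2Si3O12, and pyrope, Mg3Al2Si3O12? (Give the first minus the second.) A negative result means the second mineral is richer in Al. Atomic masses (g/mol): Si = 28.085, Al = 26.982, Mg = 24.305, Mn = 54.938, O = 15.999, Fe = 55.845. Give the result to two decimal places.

M((Mn0.62Fe0.38)3Al2Si3O12) = 496.055 g/mol, so wt% Al = 53.964/496.055 × 100 = 10.88%.
M(Mg3Al2Si3O12) = 403.122 g/mol, so wt% Al = 53.964/403.122 × 100 = 13.39%.
10.88 − 13.39 = -2.51 pp.

-2.51 percentage points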